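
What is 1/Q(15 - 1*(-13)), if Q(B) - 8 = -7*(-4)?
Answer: 1/36 ≈ 0.027778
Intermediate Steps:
Q(B) = 36 (Q(B) = 8 - 7*(-4) = 8 + 28 = 36)
1/Q(15 - 1*(-13)) = 1/36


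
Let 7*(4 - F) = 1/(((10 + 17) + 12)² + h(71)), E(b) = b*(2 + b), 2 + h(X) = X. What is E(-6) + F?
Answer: 311639/11130 ≈ 28.000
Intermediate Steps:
h(X) = -2 + X
F = 44519/11130 (F = 4 - 1/(7*(((10 + 17) + 12)² + (-2 + 71))) = 4 - 1/(7*((27 + 12)² + 69)) = 4 - 1/(7*(39² + 69)) = 4 - 1/(7*(1521 + 69)) = 4 - ⅐/1590 = 4 - ⅐*1/1590 = 4 - 1/11130 = 44519/11130 ≈ 3.9999)
E(-6) + F = -6*(2 - 6) + 44519/11130 = -6*(-4) + 44519/11130 = 24 + 44519/11130 = 311639/11130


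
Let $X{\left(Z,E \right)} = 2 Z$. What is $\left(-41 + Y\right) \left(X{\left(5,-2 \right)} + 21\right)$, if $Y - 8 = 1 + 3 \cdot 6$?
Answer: $-434$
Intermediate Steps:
$Y = 27$ ($Y = 8 + \left(1 + 3 \cdot 6\right) = 8 + \left(1 + 18\right) = 8 + 19 = 27$)
$\left(-41 + Y\right) \left(X{\left(5,-2 \right)} + 21\right) = \left(-41 + 27\right) \left(2 \cdot 5 + 21\right) = - 14 \left(10 + 21\right) = \left(-14\right) 31 = -434$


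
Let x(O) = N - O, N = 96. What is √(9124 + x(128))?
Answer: 2*√2273 ≈ 95.352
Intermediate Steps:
x(O) = 96 - O
√(9124 + x(128)) = √(9124 + (96 - 1*128)) = √(9124 + (96 - 128)) = √(9124 - 32) = √9092 = 2*√2273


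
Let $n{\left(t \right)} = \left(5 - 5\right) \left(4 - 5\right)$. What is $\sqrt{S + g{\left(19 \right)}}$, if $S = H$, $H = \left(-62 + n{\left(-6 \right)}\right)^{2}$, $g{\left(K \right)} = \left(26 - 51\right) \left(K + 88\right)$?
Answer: $\sqrt{1169} \approx 34.191$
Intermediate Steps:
$n{\left(t \right)} = 0$ ($n{\left(t \right)} = 0 \left(-1\right) = 0$)
$g{\left(K \right)} = -2200 - 25 K$ ($g{\left(K \right)} = - 25 \left(88 + K\right) = -2200 - 25 K$)
$H = 3844$ ($H = \left(-62 + 0\right)^{2} = \left(-62\right)^{2} = 3844$)
$S = 3844$
$\sqrt{S + g{\left(19 \right)}} = \sqrt{3844 - 2675} = \sqrt{1169}$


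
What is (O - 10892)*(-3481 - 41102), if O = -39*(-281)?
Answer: -2987061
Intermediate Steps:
O = 10959
(O - 10892)*(-3481 - 41102) = (10959 - 10892)*(-3481 - 41102) = 67*(-44583) = -2987061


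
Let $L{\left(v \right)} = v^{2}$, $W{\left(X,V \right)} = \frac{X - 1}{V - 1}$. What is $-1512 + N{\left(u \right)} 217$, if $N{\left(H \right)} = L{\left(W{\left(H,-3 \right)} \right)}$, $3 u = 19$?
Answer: $- \frac{10136}{9} \approx -1126.2$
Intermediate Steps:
$u = \frac{19}{3}$ ($u = \frac{1}{3} \cdot 19 = \frac{19}{3} \approx 6.3333$)
$W{\left(X,V \right)} = \frac{-1 + X}{-1 + V}$
$N{\left(H \right)} = \left(\frac{1}{4} - \frac{H}{4}\right)^{2}$ ($N{\left(H \right)} = \left(\frac{-1 + H}{-1 - 3}\right)^{2} = \left(\frac{-1 + H}{-4}\right)^{2} = \left(- \frac{-1 + H}{4}\right)^{2} = \left(\frac{1}{4} - \frac{H}{4}\right)^{2}$)
$-1512 + N{\left(u \right)} 217 = -1512 + \frac{\left(-1 + \frac{19}{3}\right)^{2}}{16} \cdot 217 = -1512 + \frac{\left(\frac{16}{3}\right)^{2}}{16} \cdot 217 = -1512 + \frac{1}{16} \cdot \frac{256}{9} \cdot 217 = -1512 + \frac{16}{9} \cdot 217 = -1512 + \frac{3472}{9} = - \frac{10136}{9}$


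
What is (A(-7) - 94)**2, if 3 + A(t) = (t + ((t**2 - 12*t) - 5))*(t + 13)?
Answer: 395641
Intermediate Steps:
A(t) = -3 + (13 + t)*(-5 + t**2 - 11*t) (A(t) = -3 + (t + ((t**2 - 12*t) - 5))*(t + 13) = -3 + (t + (-5 + t**2 - 12*t))*(13 + t) = -3 + (-5 + t**2 - 11*t)*(13 + t) = -3 + (13 + t)*(-5 + t**2 - 11*t))
(A(-7) - 94)**2 = ((-68 + (-7)**3 - 148*(-7) + 2*(-7)**2) - 94)**2 = ((-68 - 343 + 1036 + 2*49) - 94)**2 = ((-68 - 343 + 1036 + 98) - 94)**2 = (723 - 94)**2 = 629**2 = 395641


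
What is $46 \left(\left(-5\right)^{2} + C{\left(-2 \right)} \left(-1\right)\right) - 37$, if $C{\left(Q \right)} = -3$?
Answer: $1251$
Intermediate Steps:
$46 \left(\left(-5\right)^{2} + C{\left(-2 \right)} \left(-1\right)\right) - 37 = 46 \left(\left(-5\right)^{2} - -3\right) - 37 = 46 \left(25 + 3\right) - 37 = 46 \cdot 28 - 37 = 1288 - 37 = 1251$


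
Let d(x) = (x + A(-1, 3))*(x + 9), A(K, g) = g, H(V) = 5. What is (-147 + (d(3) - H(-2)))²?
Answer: 6400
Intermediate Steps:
d(x) = (3 + x)*(9 + x) (d(x) = (x + 3)*(x + 9) = (3 + x)*(9 + x))
(-147 + (d(3) - H(-2)))² = (-147 + ((27 + 3² + 12*3) - 1*5))² = (-147 + ((27 + 9 + 36) - 5))² = (-147 + (72 - 5))² = (-147 + 67)² = (-80)² = 6400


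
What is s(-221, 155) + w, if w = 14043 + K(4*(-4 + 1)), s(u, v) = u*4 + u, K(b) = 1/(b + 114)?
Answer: 1319677/102 ≈ 12938.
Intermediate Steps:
K(b) = 1/(114 + b)
s(u, v) = 5*u (s(u, v) = 4*u + u = 5*u)
w = 1432387/102 (w = 14043 + 1/(114 + 4*(-4 + 1)) = 14043 + 1/(114 + 4*(-3)) = 14043 + 1/(114 - 12) = 14043 + 1/102 = 1432387/102 ≈ 14043.)
s(-221, 155) + w = 5*(-221) + 1432387/102 = -1105 + 1432387/102 = 1319677/102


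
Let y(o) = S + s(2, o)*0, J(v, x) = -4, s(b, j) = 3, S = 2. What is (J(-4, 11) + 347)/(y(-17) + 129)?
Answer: 343/131 ≈ 2.6183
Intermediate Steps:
y(o) = 2 (y(o) = 2 + 3*0 = 2 + 0 = 2)
(J(-4, 11) + 347)/(y(-17) + 129) = (-4 + 347)/(2 + 129) = 343/131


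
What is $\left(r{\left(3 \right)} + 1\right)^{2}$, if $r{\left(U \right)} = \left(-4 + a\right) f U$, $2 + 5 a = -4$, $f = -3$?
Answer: $\frac{57121}{25} \approx 2284.8$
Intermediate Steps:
$a = - \frac{6}{5}$ ($a = - \frac{2}{5} + \frac{1}{5} \left(-4\right) = - \frac{2}{5} - \frac{4}{5} = - \frac{6}{5} \approx -1.2$)
$r{\left(U \right)} = \frac{78 U}{5}$ ($r{\left(U \right)} = \left(-4 - \frac{6}{5}\right) \left(-3\right) U = \left(- \frac{26}{5}\right) \left(-3\right) U = \frac{78 U}{5}$)
$\left(r{\left(3 \right)} + 1\right)^{2} = \left(\frac{78}{5} \cdot 3 + 1\right)^{2} = \left(\frac{234}{5} + 1\right)^{2} = \left(\frac{239}{5}\right)^{2} = \frac{57121}{25}$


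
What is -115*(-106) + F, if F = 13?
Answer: 12203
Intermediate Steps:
-115*(-106) + F = -115*(-106) + 13 = 12190 + 13 = 12203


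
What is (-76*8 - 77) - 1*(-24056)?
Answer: 23371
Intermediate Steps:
(-76*8 - 77) - 1*(-24056) = (-608 - 77) + 24056 = -685 + 24056 = 23371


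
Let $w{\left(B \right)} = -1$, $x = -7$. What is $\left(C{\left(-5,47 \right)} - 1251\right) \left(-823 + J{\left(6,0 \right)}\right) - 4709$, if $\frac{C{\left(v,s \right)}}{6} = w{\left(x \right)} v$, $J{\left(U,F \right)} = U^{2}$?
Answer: $956218$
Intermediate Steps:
$C{\left(v,s \right)} = - 6 v$ ($C{\left(v,s \right)} = 6 \left(- v\right) = - 6 v$)
$\left(C{\left(-5,47 \right)} - 1251\right) \left(-823 + J{\left(6,0 \right)}\right) - 4709 = \left(\left(-6\right) \left(-5\right) - 1251\right) \left(-823 + 6^{2}\right) - 4709 = \left(30 - 1251\right) \left(-823 + 36\right) - 4709 = \left(-1221\right) \left(-787\right) - 4709 = 960927 - 4709 = 956218$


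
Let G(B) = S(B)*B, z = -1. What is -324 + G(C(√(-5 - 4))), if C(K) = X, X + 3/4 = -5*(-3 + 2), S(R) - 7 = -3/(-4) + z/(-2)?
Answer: -4623/16 ≈ -288.94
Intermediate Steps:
S(R) = 33/4 (S(R) = 7 + (-3/(-4) - 1/(-2)) = 7 + (-3*(-¼) - 1*(-½)) = 7 + (¾ + ½) = 7 + 5/4 = 33/4)
X = 17/4 (X = -¾ - 5*(-3 + 2) = -¾ - 5*(-1) = -¾ + 5 = 17/4 ≈ 4.2500)
C(K) = 17/4
G(B) = 33*B/4
-324 + G(C(√(-5 - 4))) = -324 + (33/4)*(17/4) = -324 + 561/16 = -4623/16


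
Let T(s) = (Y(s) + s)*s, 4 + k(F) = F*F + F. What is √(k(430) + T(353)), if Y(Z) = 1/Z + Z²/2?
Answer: √89213698/2 ≈ 4722.6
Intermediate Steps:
Y(Z) = 1/Z + Z²/2 (Y(Z) = 1/Z + Z²*(½) = 1/Z + Z²/2)
k(F) = -4 + F + F² (k(F) = -4 + (F*F + F) = -4 + (F² + F) = -4 + (F + F²) = -4 + F + F²)
T(s) = s*(s + (2 + s³)/(2*s)) (T(s) = ((2 + s³)/(2*s) + s)*s = (s + (2 + s³)/(2*s))*s = s*(s + (2 + s³)/(2*s)))
√(k(430) + T(353)) = √((-4 + 430 + 430²) + (1 + 353² + (½)*353³)) = √((-4 + 430 + 184900) + (1 + 124609 + (½)*43986977)) = √(185326 + (1 + 124609 + 43986977/2)) = √(185326 + 44236197/2) = √(44606849/2) = √89213698/2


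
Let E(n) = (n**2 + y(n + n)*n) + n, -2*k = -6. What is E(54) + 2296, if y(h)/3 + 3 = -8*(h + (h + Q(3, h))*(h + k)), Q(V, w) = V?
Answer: -16103204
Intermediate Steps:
k = 3 (k = -1/2*(-6) = 3)
y(h) = -9 - 24*h - 24*(3 + h)**2 (y(h) = -9 + 3*(-8*(h + (h + 3)*(h + 3))) = -9 + 3*(-8*(h + (3 + h)*(3 + h))) = -9 + 3*(-8*(h + (3 + h)**2)) = -9 + 3*(-8*h - 8*(3 + h)**2) = -9 + (-24*h - 24*(3 + h)**2) = -9 - 24*h - 24*(3 + h)**2)
E(n) = n + n**2 + n*(-225 - 336*n - 96*n**2) (E(n) = (n**2 + (-225 - 168*(n + n) - 24*(n + n)**2)*n) + n = (n**2 + (-225 - 336*n - 24*4*n**2)*n) + n = (n**2 + (-225 - 336*n - 96*n**2)*n) + n = (n**2 + n*(-225 - 336*n - 96*n**2)) + n = n + n**2 + n*(-225 - 336*n - 96*n**2))
E(54) + 2296 = -1*54*(224 + 96*54**2 + 335*54) + 2296 = -1*54*(224 + 96*2916 + 18090) + 2296 = -1*54*(224 + 279936 + 18090) + 2296 = -1*54*298250 + 2296 = -16105500 + 2296 = -16103204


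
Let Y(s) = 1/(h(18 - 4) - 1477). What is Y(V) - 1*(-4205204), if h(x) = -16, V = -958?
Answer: 6278369571/1493 ≈ 4.2052e+6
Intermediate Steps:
Y(s) = -1/1493 (Y(s) = 1/(-16 - 1477) = 1/(-1493) = -1/1493)
Y(V) - 1*(-4205204) = -1/1493 - 1*(-4205204) = -1/1493 + 4205204 = 6278369571/1493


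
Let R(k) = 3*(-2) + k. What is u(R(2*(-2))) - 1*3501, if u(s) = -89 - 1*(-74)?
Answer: -3516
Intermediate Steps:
R(k) = -6 + k
u(s) = -15 (u(s) = -89 + 74 = -15)
u(R(2*(-2))) - 1*3501 = -15 - 1*3501 = -15 - 3501 = -3516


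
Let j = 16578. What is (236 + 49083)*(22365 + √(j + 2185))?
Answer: 1103019435 + 49319*√18763 ≈ 1.1098e+9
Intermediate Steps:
(236 + 49083)*(22365 + √(j + 2185)) = (236 + 49083)*(22365 + √(16578 + 2185)) = 49319*(22365 + √18763) = 1103019435 + 49319*√18763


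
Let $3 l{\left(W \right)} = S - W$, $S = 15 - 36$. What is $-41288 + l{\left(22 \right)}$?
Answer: $- \frac{123907}{3} \approx -41302.0$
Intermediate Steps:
$S = -21$
$l{\left(W \right)} = -7 - \frac{W}{3}$ ($l{\left(W \right)} = \frac{-21 - W}{3} = -7 - \frac{W}{3}$)
$-41288 + l{\left(22 \right)} = -41288 - \frac{43}{3} = - \frac{123907}{3}$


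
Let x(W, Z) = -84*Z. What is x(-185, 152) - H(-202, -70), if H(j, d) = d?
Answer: -12698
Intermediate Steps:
x(-185, 152) - H(-202, -70) = -84*152 - 1*(-70) = -12768 + 70 = -12698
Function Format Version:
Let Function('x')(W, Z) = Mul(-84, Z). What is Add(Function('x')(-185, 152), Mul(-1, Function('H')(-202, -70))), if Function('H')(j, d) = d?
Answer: -12698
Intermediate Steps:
Add(Function('x')(-185, 152), Mul(-1, Function('H')(-202, -70))) = Add(Mul(-84, 152), Mul(-1, -70)) = Add(-12768, 70) = -12698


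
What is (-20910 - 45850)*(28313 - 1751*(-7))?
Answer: -2708453200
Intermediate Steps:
(-20910 - 45850)*(28313 - 1751*(-7)) = -66760*(28313 + 12257) = -66760*40570 = -2708453200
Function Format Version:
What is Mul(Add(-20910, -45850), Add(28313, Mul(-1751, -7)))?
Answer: -2708453200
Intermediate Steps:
Mul(Add(-20910, -45850), Add(28313, Mul(-1751, -7))) = Mul(-66760, Add(28313, 12257)) = Mul(-66760, 40570) = -2708453200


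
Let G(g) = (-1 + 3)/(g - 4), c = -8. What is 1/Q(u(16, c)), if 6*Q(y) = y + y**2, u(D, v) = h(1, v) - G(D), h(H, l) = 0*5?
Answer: -216/5 ≈ -43.200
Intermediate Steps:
h(H, l) = 0
G(g) = 2/(-4 + g)
u(D, v) = -2/(-4 + D) (u(D, v) = 0 - 2/(-4 + D) = -2/(-4 + D))
Q(y) = y/6 + y**2/6 (Q(y) = (y + y**2)/6 = y/6 + y**2/6)
1/Q(u(16, c)) = 1/((-2/(-4 + 16))*(1 - 2/(-4 + 16))/6) = 1/((-2/12)*(1 - 2/12)/6) = 1/((-2*1/12)*(1 - 2*1/12)/6) = 1/((1/6)*(-1/6)*(1 - 1/6)) = 1/((1/6)*(-1/6)*(5/6)) = 1/(-5/216) = -216/5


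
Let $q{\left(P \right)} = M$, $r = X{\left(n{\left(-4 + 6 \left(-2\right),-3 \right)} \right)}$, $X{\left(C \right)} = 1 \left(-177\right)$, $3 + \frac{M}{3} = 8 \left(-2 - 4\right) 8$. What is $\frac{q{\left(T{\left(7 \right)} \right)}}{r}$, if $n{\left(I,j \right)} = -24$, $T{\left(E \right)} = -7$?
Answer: $\frac{387}{59} \approx 6.5593$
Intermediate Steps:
$M = -1161$ ($M = -9 + 3 \cdot 8 \left(-2 - 4\right) 8 = -9 + 3 \cdot 8 \left(-6\right) 8 = -9 + 3 \left(\left(-48\right) 8\right) = -9 + 3 \left(-384\right) = -9 - 1152 = -1161$)
$X{\left(C \right)} = -177$
$r = -177$
$q{\left(P \right)} = -1161$
$\frac{q{\left(T{\left(7 \right)} \right)}}{r} = - \frac{1161}{-177} = \left(-1161\right) \left(- \frac{1}{177}\right) = \frac{387}{59}$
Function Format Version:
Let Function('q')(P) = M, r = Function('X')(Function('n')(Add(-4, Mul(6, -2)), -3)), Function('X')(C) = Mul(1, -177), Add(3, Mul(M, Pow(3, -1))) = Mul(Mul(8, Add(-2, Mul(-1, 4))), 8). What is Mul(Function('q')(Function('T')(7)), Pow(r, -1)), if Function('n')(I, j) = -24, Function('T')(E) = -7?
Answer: Rational(387, 59) ≈ 6.5593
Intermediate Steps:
M = -1161 (M = Add(-9, Mul(3, Mul(Mul(8, Add(-2, Mul(-1, 4))), 8))) = Add(-9, Mul(3, Mul(Mul(8, Add(-2, -4)), 8))) = Add(-9, Mul(3, Mul(Mul(8, -6), 8))) = Add(-9, Mul(3, Mul(-48, 8))) = Add(-9, Mul(3, -384)) = Add(-9, -1152) = -1161)
Function('X')(C) = -177
r = -177
Function('q')(P) = -1161
Mul(Function('q')(Function('T')(7)), Pow(r, -1)) = Mul(-1161, Pow(-177, -1)) = Mul(-1161, Rational(-1, 177)) = Rational(387, 59)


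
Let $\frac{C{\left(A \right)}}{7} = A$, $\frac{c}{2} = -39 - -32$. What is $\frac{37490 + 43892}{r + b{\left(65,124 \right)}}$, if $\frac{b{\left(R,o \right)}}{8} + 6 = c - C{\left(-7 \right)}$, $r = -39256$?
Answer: $- \frac{40691}{19512} \approx -2.0854$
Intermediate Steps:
$c = -14$ ($c = 2 \left(-39 - -32\right) = 2 \left(-39 + 32\right) = 2 \left(-7\right) = -14$)
$C{\left(A \right)} = 7 A$
$b{\left(R,o \right)} = 232$ ($b{\left(R,o \right)} = -48 + 8 \left(-14 - 7 \left(-7\right)\right) = -48 + 8 \left(-14 - -49\right) = -48 + 8 \left(-14 + 49\right) = -48 + 8 \cdot 35 = -48 + 280 = 232$)
$\frac{37490 + 43892}{r + b{\left(65,124 \right)}} = \frac{37490 + 43892}{-39256 + 232} = \frac{81382}{-39024} = 81382 \left(- \frac{1}{39024}\right) = - \frac{40691}{19512}$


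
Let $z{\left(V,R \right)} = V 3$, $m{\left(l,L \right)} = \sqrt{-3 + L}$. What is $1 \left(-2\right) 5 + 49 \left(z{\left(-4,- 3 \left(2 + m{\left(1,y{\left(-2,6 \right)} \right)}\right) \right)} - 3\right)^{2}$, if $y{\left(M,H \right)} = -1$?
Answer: $11015$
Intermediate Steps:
$z{\left(V,R \right)} = 3 V$
$1 \left(-2\right) 5 + 49 \left(z{\left(-4,- 3 \left(2 + m{\left(1,y{\left(-2,6 \right)} \right)}\right) \right)} - 3\right)^{2} = 1 \left(-2\right) 5 + 49 \left(3 \left(-4\right) - 3\right)^{2} = \left(-2\right) 5 + 49 \left(-12 - 3\right)^{2} = -10 + 49 \left(-15\right)^{2} = -10 + 49 \cdot 225 = -10 + 11025 = 11015$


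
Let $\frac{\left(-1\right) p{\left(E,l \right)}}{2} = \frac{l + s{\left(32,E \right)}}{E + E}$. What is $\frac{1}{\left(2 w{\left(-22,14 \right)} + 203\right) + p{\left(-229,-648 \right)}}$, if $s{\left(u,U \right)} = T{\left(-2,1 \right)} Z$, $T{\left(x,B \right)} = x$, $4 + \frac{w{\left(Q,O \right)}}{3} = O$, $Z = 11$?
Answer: $\frac{229}{59557} \approx 0.0038451$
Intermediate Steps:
$w{\left(Q,O \right)} = -12 + 3 O$
$s{\left(u,U \right)} = -22$ ($s{\left(u,U \right)} = \left(-2\right) 11 = -22$)
$p{\left(E,l \right)} = - \frac{-22 + l}{E}$ ($p{\left(E,l \right)} = - 2 \frac{l - 22}{E + E} = - 2 \frac{-22 + l}{2 E} = - \frac{-22 + l}{E}$)
$\frac{1}{\left(2 w{\left(-22,14 \right)} + 203\right) + p{\left(-229,-648 \right)}} = \frac{1}{\left(2 \left(-12 + 3 \cdot 14\right) + 203\right) + \frac{22 - -648}{-229}} = \frac{1}{\left(2 \left(-12 + 42\right) + 203\right) - \frac{22 + 648}{229}} = \frac{1}{\left(2 \cdot 30 + 203\right) - \frac{670}{229}} = \frac{1}{\left(60 + 203\right) - \frac{670}{229}} = \frac{1}{263 - \frac{670}{229}} = \frac{1}{\frac{59557}{229}} = \frac{229}{59557}$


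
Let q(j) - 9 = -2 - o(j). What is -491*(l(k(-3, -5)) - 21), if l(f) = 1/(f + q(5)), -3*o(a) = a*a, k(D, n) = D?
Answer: 380034/37 ≈ 10271.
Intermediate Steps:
o(a) = -a**2/3 (o(a) = -a*a/3 = -a**2/3)
q(j) = 7 + j**2/3 (q(j) = 9 + (-2 - (-1)*j**2/3) = 9 + (-2 + j**2/3) = 7 + j**2/3)
l(f) = 1/(46/3 + f) (l(f) = 1/(f + (7 + (1/3)*5**2)) = 1/(f + (7 + (1/3)*25)) = 1/(f + (7 + 25/3)) = 1/(f + 46/3) = 1/(46/3 + f))
-491*(l(k(-3, -5)) - 21) = -491*(3/(46 + 3*(-3)) - 21) = -491*(3/(46 - 9) - 21) = -491*(3/37 - 21) = -491*(-774/37) = 380034/37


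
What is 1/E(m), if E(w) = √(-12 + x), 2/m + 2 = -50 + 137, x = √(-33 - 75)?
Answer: √6/(6*√(-2 + I*√3)) ≈ 0.087678 - 0.23517*I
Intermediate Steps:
x = 6*I*√3 (x = √(-108) = 6*I*√3 ≈ 10.392*I)
m = 2/85 (m = 2/(-2 + (-50 + 137)) = 2/(-2 + 87) = 2/85 ≈ 0.023529)
E(w) = √(-12 + 6*I*√3)
1/E(m) = 1/(√(-12 + 6*I*√3)) = (-12 + 6*I*√3)^(-½)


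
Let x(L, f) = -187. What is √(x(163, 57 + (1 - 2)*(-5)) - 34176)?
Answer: I*√34363 ≈ 185.37*I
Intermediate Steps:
√(x(163, 57 + (1 - 2)*(-5)) - 34176) = √(-187 - 34176) = √(-34363) = I*√34363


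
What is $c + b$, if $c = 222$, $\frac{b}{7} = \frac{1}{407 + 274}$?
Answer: $\frac{151189}{681} \approx 222.01$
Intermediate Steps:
$b = \frac{7}{681}$ ($b = \frac{7}{407 + 274} = \frac{7}{681} \approx 0.010279$)
$c + b = 222 + \frac{7}{681} = \frac{151189}{681}$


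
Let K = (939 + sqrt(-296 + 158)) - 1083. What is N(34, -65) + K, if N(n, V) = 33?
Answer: -111 + I*sqrt(138) ≈ -111.0 + 11.747*I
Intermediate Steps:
K = -144 + I*sqrt(138) (K = (939 + sqrt(-138)) - 1083 = (939 + I*sqrt(138)) - 1083 = -144 + I*sqrt(138) ≈ -144.0 + 11.747*I)
N(34, -65) + K = 33 + (-144 + I*sqrt(138)) = -111 + I*sqrt(138)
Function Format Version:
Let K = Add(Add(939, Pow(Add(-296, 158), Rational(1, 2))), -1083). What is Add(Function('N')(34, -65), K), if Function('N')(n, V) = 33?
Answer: Add(-111, Mul(I, Pow(138, Rational(1, 2)))) ≈ Add(-111.00, Mul(11.747, I))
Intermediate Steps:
K = Add(-144, Mul(I, Pow(138, Rational(1, 2)))) (K = Add(Add(939, Pow(-138, Rational(1, 2))), -1083) = Add(Add(939, Mul(I, Pow(138, Rational(1, 2)))), -1083) = Add(-144, Mul(I, Pow(138, Rational(1, 2)))) ≈ Add(-144.00, Mul(11.747, I)))
Add(Function('N')(34, -65), K) = Add(33, Add(-144, Mul(I, Pow(138, Rational(1, 2))))) = Add(-111, Mul(I, Pow(138, Rational(1, 2))))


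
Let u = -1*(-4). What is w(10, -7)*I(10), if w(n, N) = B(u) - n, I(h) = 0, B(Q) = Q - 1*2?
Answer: 0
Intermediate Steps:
u = 4
B(Q) = -2 + Q (B(Q) = Q - 2 = -2 + Q)
w(n, N) = 2 - n (w(n, N) = (-2 + 4) - n = 2 - n)
w(10, -7)*I(10) = (2 - 1*10)*0 = (2 - 10)*0 = -8*0 = 0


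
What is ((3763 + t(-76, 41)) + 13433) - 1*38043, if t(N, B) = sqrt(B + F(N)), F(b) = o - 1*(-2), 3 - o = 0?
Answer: -20847 + sqrt(46) ≈ -20840.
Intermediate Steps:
o = 3 (o = 3 - 1*0 = 3 + 0 = 3)
F(b) = 5 (F(b) = 3 - 1*(-2) = 3 + 2 = 5)
t(N, B) = sqrt(5 + B) (t(N, B) = sqrt(B + 5) = sqrt(5 + B))
((3763 + t(-76, 41)) + 13433) - 1*38043 = ((3763 + sqrt(5 + 41)) + 13433) - 1*38043 = ((3763 + sqrt(46)) + 13433) - 38043 = (17196 + sqrt(46)) - 38043 = -20847 + sqrt(46)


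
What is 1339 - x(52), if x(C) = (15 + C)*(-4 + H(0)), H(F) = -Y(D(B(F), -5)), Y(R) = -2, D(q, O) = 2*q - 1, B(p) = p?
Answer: 1473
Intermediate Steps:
D(q, O) = -1 + 2*q
H(F) = 2 (H(F) = -1*(-2) = 2)
x(C) = -30 - 2*C (x(C) = (15 + C)*(-4 + 2) = (15 + C)*(-2) = -30 - 2*C)
1339 - x(52) = 1339 - (-30 - 2*52) = 1339 - (-30 - 104) = 1339 - 1*(-134) = 1339 + 134 = 1473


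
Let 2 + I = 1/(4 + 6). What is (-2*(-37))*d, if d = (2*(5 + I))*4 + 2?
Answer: 9916/5 ≈ 1983.2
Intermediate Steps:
I = -19/10 (I = -2 + 1/(4 + 6) = -2 + 1/10 = -2 + ⅒ = -19/10 ≈ -1.9000)
d = 134/5 (d = (2*(5 - 19/10))*4 + 2 = (2*(31/10))*4 + 2 = (31/5)*4 + 2 = 124/5 + 2 = 134/5 ≈ 26.800)
(-2*(-37))*d = -2*(-37)*(134/5) = 74*(134/5) = 9916/5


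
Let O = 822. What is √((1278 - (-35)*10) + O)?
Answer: 35*√2 ≈ 49.497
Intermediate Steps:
√((1278 - (-35)*10) + O) = √((1278 - (-35)*10) + 822) = √((1278 - 1*(-350)) + 822) = √((1278 + 350) + 822) = √(1628 + 822) = √2450 = 35*√2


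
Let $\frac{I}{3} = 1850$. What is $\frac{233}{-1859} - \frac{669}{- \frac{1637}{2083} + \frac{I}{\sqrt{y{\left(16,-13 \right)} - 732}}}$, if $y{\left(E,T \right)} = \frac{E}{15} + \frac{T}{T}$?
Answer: $- \frac{420676736941536964}{3726846548091474379} - \frac{16110077912550 i \sqrt{164235}}{2004758767128281} \approx -0.11288 - 3.2566 i$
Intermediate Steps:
$I = 5550$ ($I = 3 \cdot 1850 = 5550$)
$y{\left(E,T \right)} = 1 + \frac{E}{15}$ ($y{\left(E,T \right)} = E \frac{1}{15} + 1 = \frac{E}{15} + 1 = 1 + \frac{E}{15}$)
$\frac{233}{-1859} - \frac{669}{- \frac{1637}{2083} + \frac{I}{\sqrt{y{\left(16,-13 \right)} - 732}}} = \frac{233}{-1859} - \frac{669}{- \frac{1637}{2083} + \frac{5550}{\sqrt{\left(1 + \frac{1}{15} \cdot 16\right) - 732}}} = 233 \left(- \frac{1}{1859}\right) - \frac{669}{\left(-1637\right) \frac{1}{2083} + \frac{5550}{\sqrt{\left(1 + \frac{16}{15}\right) - 732}}} = - \frac{233}{1859} - \frac{669}{- \frac{1637}{2083} + \frac{5550}{\sqrt{\frac{31}{15} - 732}}} = - \frac{233}{1859} - \frac{669}{- \frac{1637}{2083} + \frac{5550}{\sqrt{- \frac{10949}{15}}}} = - \frac{233}{1859} - \frac{669}{- \frac{1637}{2083} + \frac{5550}{\frac{1}{15} i \sqrt{164235}}} = - \frac{233}{1859} - \frac{669}{- \frac{1637}{2083} + 5550 \left(- \frac{i \sqrt{164235}}{10949}\right)} = - \frac{233}{1859} - \frac{669}{- \frac{1637}{2083} - \frac{5550 i \sqrt{164235}}{10949}}$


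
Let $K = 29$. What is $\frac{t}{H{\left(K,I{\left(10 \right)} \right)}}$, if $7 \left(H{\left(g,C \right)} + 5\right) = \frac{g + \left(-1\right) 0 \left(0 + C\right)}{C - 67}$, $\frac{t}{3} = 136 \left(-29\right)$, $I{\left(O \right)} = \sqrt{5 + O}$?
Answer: $\frac{13130337192}{5617501} - \frac{2401896 \sqrt{15}}{5617501} \approx 2335.7$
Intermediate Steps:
$t = -11832$ ($t = 3 \cdot 136 \left(-29\right) = 3 \left(-3944\right) = -11832$)
$H{\left(g,C \right)} = -5 + \frac{g}{7 \left(-67 + C\right)}$ ($H{\left(g,C \right)} = -5 + \frac{\left(g + \left(-1\right) 0 \left(0 + C\right)\right) \frac{1}{C - 67}}{7} = -5 + \frac{\left(g + 0 C\right) \frac{1}{-67 + C}}{7} = -5 + \frac{\left(g + 0\right) \frac{1}{-67 + C}}{7} = -5 + \frac{g \frac{1}{-67 + C}}{7} = -5 + \frac{g}{7 \left(-67 + C\right)}$)
$\frac{t}{H{\left(K,I{\left(10 \right)} \right)}} = - \frac{11832}{\frac{1}{7} \frac{1}{-67 + \sqrt{5 + 10}} \left(2345 + 29 - 35 \sqrt{5 + 10}\right)} = - \frac{11832}{\frac{1}{7} \frac{1}{-67 + \sqrt{15}} \left(2345 + 29 - 35 \sqrt{15}\right)} = - \frac{11832}{\frac{1}{7} \frac{1}{-67 + \sqrt{15}} \left(2374 - 35 \sqrt{15}\right)} = - 11832 \frac{7 \left(-67 + \sqrt{15}\right)}{2374 - 35 \sqrt{15}} = - \frac{82824 \left(-67 + \sqrt{15}\right)}{2374 - 35 \sqrt{15}}$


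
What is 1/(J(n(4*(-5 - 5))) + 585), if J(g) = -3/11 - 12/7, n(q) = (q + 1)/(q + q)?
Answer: 77/44892 ≈ 0.0017152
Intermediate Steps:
n(q) = (1 + q)/(2*q) (n(q) = (1 + q)/((2*q)) = (1 + q)*(1/(2*q)) = (1 + q)/(2*q))
J(g) = -153/77 (J(g) = -3*1/11 - 12*⅐ = -3/11 - 12/7 = -153/77)
1/(J(n(4*(-5 - 5))) + 585) = 1/(-153/77 + 585) = 1/(44892/77) = 77/44892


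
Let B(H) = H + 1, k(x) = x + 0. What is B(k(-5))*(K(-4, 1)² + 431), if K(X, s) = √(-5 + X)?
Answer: -1688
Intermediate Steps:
k(x) = x
B(H) = 1 + H
B(k(-5))*(K(-4, 1)² + 431) = (1 - 5)*((√(-5 - 4))² + 431) = -4*((√(-9))² + 431) = -4*((3*I)² + 431) = -4*(-9 + 431) = -4*422 = -1688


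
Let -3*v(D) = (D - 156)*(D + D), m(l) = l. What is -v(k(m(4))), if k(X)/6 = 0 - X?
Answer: 2880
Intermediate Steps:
k(X) = -6*X (k(X) = 6*(0 - X) = 6*(-X) = -6*X)
v(D) = -2*D*(-156 + D)/3 (v(D) = -(D - 156)*(D + D)/3 = -(-156 + D)*2*D/3 = -2*D*(-156 + D)/3)
-v(k(m(4))) = -2*(-6*4)*(156 - (-6)*4)/3 = -2*(-24)*(156 - 1*(-24))/3 = -2*(-24)*(156 + 24)/3 = -2*(-24)*180/3 = -1*(-2880) = 2880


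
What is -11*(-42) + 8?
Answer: 470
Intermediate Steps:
-11*(-42) + 8 = 462 + 8 = 470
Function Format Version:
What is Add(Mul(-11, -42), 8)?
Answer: 470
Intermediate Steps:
Add(Mul(-11, -42), 8) = Add(462, 8) = 470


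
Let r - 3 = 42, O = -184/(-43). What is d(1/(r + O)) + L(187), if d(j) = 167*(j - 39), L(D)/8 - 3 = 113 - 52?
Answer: -12708938/2119 ≈ -5997.6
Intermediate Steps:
L(D) = 512 (L(D) = 24 + 8*(113 - 52) = 24 + 8*61 = 24 + 488 = 512)
O = 184/43 (O = -184*(-1/43) = 184/43 ≈ 4.2791)
r = 45 (r = 3 + 42 = 45)
d(j) = -6513 + 167*j (d(j) = 167*(-39 + j) = -6513 + 167*j)
d(1/(r + O)) + L(187) = (-6513 + 167/(45 + 184/43)) + 512 = (-6513 + 167/(2119/43)) + 512 = (-6513 + 167*(43/2119)) + 512 = (-6513 + 7181/2119) + 512 = -13793866/2119 + 512 = -12708938/2119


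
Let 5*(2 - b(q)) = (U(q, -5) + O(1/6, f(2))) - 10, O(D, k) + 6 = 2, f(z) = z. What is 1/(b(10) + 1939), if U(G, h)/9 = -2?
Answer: 5/9737 ≈ 0.00051351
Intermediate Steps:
O(D, k) = -4 (O(D, k) = -6 + 2 = -4)
U(G, h) = -18 (U(G, h) = 9*(-2) = -18)
b(q) = 42/5 (b(q) = 2 - ((-18 - 4) - 10)/5 = 2 - (-22 - 10)/5 = 2 - ⅕*(-32) = 2 + 32/5 = 42/5)
1/(b(10) + 1939) = 1/(42/5 + 1939) = 1/(9737/5) = 5/9737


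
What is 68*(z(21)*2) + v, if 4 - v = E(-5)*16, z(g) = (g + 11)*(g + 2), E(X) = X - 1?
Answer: 100196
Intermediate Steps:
E(X) = -1 + X
z(g) = (2 + g)*(11 + g) (z(g) = (11 + g)*(2 + g) = (2 + g)*(11 + g))
v = 100 (v = 4 - (-1 - 5)*16 = 4 - (-6)*16 = 4 - 1*(-96) = 4 + 96 = 100)
68*(z(21)*2) + v = 68*((22 + 21**2 + 13*21)*2) + 100 = 68*((22 + 441 + 273)*2) + 100 = 68*(736*2) + 100 = 68*1472 + 100 = 100096 + 100 = 100196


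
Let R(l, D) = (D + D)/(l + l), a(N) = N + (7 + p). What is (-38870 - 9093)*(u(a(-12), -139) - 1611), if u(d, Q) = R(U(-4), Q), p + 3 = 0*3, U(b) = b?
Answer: 302406715/4 ≈ 7.5602e+7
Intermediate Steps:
p = -3 (p = -3 + 0*3 = -3 + 0 = -3)
a(N) = 4 + N (a(N) = N + (7 - 3) = N + 4 = 4 + N)
R(l, D) = D/l (R(l, D) = (2*D)/((2*l)) = (2*D)*(1/(2*l)) = D/l)
u(d, Q) = -Q/4 (u(d, Q) = Q/(-4) = Q*(-¼) = -Q/4)
(-38870 - 9093)*(u(a(-12), -139) - 1611) = (-38870 - 9093)*(-¼*(-139) - 1611) = -47963*(139/4 - 1611) = -47963*(-6305/4) = 302406715/4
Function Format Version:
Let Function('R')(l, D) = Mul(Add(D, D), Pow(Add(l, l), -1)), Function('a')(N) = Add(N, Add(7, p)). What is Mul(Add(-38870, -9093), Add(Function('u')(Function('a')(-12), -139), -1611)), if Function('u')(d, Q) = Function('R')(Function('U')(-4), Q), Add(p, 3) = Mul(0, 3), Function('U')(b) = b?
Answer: Rational(302406715, 4) ≈ 7.5602e+7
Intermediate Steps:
p = -3 (p = Add(-3, Mul(0, 3)) = Add(-3, 0) = -3)
Function('a')(N) = Add(4, N) (Function('a')(N) = Add(N, Add(7, -3)) = Add(N, 4) = Add(4, N))
Function('R')(l, D) = Mul(D, Pow(l, -1)) (Function('R')(l, D) = Mul(Mul(2, D), Pow(Mul(2, l), -1)) = Mul(Mul(2, D), Mul(Rational(1, 2), Pow(l, -1))) = Mul(D, Pow(l, -1)))
Function('u')(d, Q) = Mul(Rational(-1, 4), Q) (Function('u')(d, Q) = Mul(Q, Pow(-4, -1)) = Mul(Q, Rational(-1, 4)) = Mul(Rational(-1, 4), Q))
Mul(Add(-38870, -9093), Add(Function('u')(Function('a')(-12), -139), -1611)) = Mul(Add(-38870, -9093), Add(Mul(Rational(-1, 4), -139), -1611)) = Mul(-47963, Add(Rational(139, 4), -1611)) = Mul(-47963, Rational(-6305, 4)) = Rational(302406715, 4)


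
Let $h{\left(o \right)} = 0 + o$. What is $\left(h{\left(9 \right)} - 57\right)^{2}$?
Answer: $2304$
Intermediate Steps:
$h{\left(o \right)} = o$
$\left(h{\left(9 \right)} - 57\right)^{2} = \left(9 - 57\right)^{2} = \left(-48\right)^{2} = 2304$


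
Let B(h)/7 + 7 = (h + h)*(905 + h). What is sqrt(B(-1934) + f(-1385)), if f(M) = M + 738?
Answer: 6*sqrt(773903) ≈ 5278.3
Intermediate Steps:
B(h) = -49 + 14*h*(905 + h) (B(h) = -49 + 7*((h + h)*(905 + h)) = -49 + 7*((2*h)*(905 + h)) = -49 + 7*(2*h*(905 + h)) = -49 + 14*h*(905 + h))
f(M) = 738 + M
sqrt(B(-1934) + f(-1385)) = sqrt((-49 + 14*(-1934)**2 + 12670*(-1934)) + (738 - 1385)) = sqrt((-49 + 14*3740356 - 24503780) - 647) = sqrt((-49 + 52364984 - 24503780) - 647) = sqrt(27861155 - 647) = sqrt(27860508) = 6*sqrt(773903)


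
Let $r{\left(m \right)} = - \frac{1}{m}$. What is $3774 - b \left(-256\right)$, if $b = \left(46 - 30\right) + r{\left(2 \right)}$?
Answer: $7742$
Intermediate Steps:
$b = \frac{31}{2}$ ($b = \left(46 - 30\right) - \frac{1}{2} = 16 - \frac{1}{2} = \frac{31}{2} \approx 15.5$)
$3774 - b \left(-256\right) = 3774 - \frac{31}{2} \left(-256\right) = 3774 - -3968 = 3774 + 3968 = 7742$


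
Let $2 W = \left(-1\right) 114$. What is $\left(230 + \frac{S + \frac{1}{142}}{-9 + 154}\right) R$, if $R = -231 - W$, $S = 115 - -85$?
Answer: $- \frac{14292303}{355} \approx -40260.0$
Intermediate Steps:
$S = 200$ ($S = 115 + 85 = 200$)
$W = -57$ ($W = \frac{\left(-1\right) 114}{2} = \frac{1}{2} \left(-114\right) = -57$)
$R = -174$ ($R = -231 - -57 = -231 + 57 = -174$)
$\left(230 + \frac{S + \frac{1}{142}}{-9 + 154}\right) R = \left(230 + \frac{200 + \frac{1}{142}}{-9 + 154}\right) \left(-174\right) = \left(230 + \frac{200 + \frac{1}{142}}{145}\right) \left(-174\right) = \left(230 + \frac{28401}{142} \cdot \frac{1}{145}\right) \left(-174\right) = \left(230 + \frac{28401}{20590}\right) \left(-174\right) = \frac{4764101}{20590} \left(-174\right) = - \frac{14292303}{355}$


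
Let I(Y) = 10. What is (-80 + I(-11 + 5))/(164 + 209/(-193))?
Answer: -13510/31443 ≈ -0.42967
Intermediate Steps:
(-80 + I(-11 + 5))/(164 + 209/(-193)) = (-80 + 10)/(164 + 209/(-193)) = -70/(164 + 209*(-1/193)) = -70/(164 - 209/193) = -70/31443/193 = -70*193/31443 = -13510/31443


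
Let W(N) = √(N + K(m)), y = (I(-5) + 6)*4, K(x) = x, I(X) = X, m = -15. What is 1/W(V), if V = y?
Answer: -I*√11/11 ≈ -0.30151*I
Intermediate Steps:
y = 4 (y = (-5 + 6)*4 = 1*4 = 4)
V = 4
W(N) = √(-15 + N) (W(N) = √(N - 15) = √(-15 + N))
1/W(V) = 1/(√(-15 + 4)) = 1/(√(-11)) = 1/(I*√11) = -I*√11/11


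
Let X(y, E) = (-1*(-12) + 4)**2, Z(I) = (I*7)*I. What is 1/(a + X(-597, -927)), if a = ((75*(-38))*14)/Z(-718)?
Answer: 128881/32992111 ≈ 0.0039064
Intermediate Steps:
Z(I) = 7*I**2 (Z(I) = (7*I)*I = 7*I**2)
X(y, E) = 256 (X(y, E) = (12 + 4)**2 = 16**2 = 256)
a = -1425/128881 (a = ((75*(-38))*14)/((7*(-718)**2)) = (-2850*14)/((7*515524)) = -39900/3608668 = -39900*1/3608668 = -1425/128881 ≈ -0.011057)
1/(a + X(-597, -927)) = 1/(-1425/128881 + 256) = 1/(32992111/128881) = 128881/32992111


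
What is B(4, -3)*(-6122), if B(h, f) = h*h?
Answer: -97952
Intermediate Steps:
B(h, f) = h²
B(4, -3)*(-6122) = 4²*(-6122) = 16*(-6122) = -97952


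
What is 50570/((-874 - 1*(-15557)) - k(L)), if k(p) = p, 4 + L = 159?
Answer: 25285/7264 ≈ 3.4809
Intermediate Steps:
L = 155 (L = -4 + 159 = 155)
50570/((-874 - 1*(-15557)) - k(L)) = 50570/((-874 - 1*(-15557)) - 1*155) = 50570/((-874 + 15557) - 155) = 50570/(14683 - 155) = 50570/14528 = 50570*(1/14528) = 25285/7264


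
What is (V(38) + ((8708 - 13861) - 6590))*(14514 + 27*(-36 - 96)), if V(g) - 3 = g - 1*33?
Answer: -128498250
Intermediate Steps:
V(g) = -30 + g (V(g) = 3 + (g - 1*33) = 3 + (g - 33) = 3 + (-33 + g) = -30 + g)
(V(38) + ((8708 - 13861) - 6590))*(14514 + 27*(-36 - 96)) = ((-30 + 38) + ((8708 - 13861) - 6590))*(14514 + 27*(-36 - 96)) = (8 + (-5153 - 6590))*(14514 + 27*(-132)) = (8 - 11743)*(14514 - 3564) = -11735*10950 = -128498250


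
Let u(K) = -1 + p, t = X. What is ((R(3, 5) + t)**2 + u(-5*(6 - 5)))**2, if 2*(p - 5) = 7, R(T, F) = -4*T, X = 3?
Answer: 31329/4 ≈ 7832.3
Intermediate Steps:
p = 17/2 (p = 5 + (1/2)*7 = 5 + 7/2 = 17/2 ≈ 8.5000)
t = 3
u(K) = 15/2 (u(K) = -1 + 17/2 = 15/2)
((R(3, 5) + t)**2 + u(-5*(6 - 5)))**2 = ((-4*3 + 3)**2 + 15/2)**2 = ((-12 + 3)**2 + 15/2)**2 = ((-9)**2 + 15/2)**2 = (81 + 15/2)**2 = (177/2)**2 = 31329/4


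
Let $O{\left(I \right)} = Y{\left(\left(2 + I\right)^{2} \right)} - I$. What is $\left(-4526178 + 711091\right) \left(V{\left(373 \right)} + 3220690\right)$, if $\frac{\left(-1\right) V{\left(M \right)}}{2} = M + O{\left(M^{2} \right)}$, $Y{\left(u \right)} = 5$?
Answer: $-13345906822704$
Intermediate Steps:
$O{\left(I \right)} = 5 - I$
$V{\left(M \right)} = -10 - 2 M + 2 M^{2}$ ($V{\left(M \right)} = - 2 \left(M - \left(-5 + M^{2}\right)\right) = - 2 \left(5 + M - M^{2}\right) = -10 - 2 M + 2 M^{2}$)
$\left(-4526178 + 711091\right) \left(V{\left(373 \right)} + 3220690\right) = \left(-4526178 + 711091\right) \left(\left(-10 - 746 + 2 \cdot 373^{2}\right) + 3220690\right) = - 3815087 \left(\left(-10 - 746 + 2 \cdot 139129\right) + 3220690\right) = - 3815087 \left(\left(-10 - 746 + 278258\right) + 3220690\right) = - 3815087 \left(277502 + 3220690\right) = \left(-3815087\right) 3498192 = -13345906822704$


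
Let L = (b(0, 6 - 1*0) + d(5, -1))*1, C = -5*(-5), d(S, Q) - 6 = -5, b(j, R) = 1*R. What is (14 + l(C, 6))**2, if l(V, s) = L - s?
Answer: 225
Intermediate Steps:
b(j, R) = R
d(S, Q) = 1 (d(S, Q) = 6 - 5 = 1)
C = 25
L = 7 (L = ((6 - 1*0) + 1)*1 = ((6 + 0) + 1)*1 = (6 + 1)*1 = 7*1 = 7)
l(V, s) = 7 - s
(14 + l(C, 6))**2 = (14 + (7 - 1*6))**2 = (14 + (7 - 6))**2 = (14 + 1)**2 = 15**2 = 225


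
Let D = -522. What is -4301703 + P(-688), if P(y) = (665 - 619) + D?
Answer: -4302179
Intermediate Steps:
P(y) = -476 (P(y) = (665 - 619) - 522 = 46 - 522 = -476)
-4301703 + P(-688) = -4301703 - 476 = -4302179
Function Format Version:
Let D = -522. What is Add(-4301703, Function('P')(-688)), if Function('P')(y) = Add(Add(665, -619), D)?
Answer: -4302179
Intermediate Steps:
Function('P')(y) = -476 (Function('P')(y) = Add(Add(665, -619), -522) = Add(46, -522) = -476)
Add(-4301703, Function('P')(-688)) = Add(-4301703, -476) = -4302179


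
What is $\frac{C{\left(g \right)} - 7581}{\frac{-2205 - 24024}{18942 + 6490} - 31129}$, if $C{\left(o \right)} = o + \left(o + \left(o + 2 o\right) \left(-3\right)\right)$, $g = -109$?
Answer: $\frac{24770768}{113099851} \approx 0.21902$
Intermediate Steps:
$C{\left(o \right)} = - 7 o$ ($C{\left(o \right)} = o + \left(o + 3 o \left(-3\right)\right) = o + \left(o - 9 o\right) = o - 8 o = - 7 o$)
$\frac{C{\left(g \right)} - 7581}{\frac{-2205 - 24024}{18942 + 6490} - 31129} = \frac{\left(-7\right) \left(-109\right) - 7581}{\frac{-2205 - 24024}{18942 + 6490} - 31129} = \frac{763 - 7581}{- \frac{26229}{25432} - 31129} = - \frac{6818}{\left(-26229\right) \frac{1}{25432} - 31129} = - \frac{6818}{- \frac{26229}{25432} - 31129} = - \frac{6818}{- \frac{791698957}{25432}} = \left(-6818\right) \left(- \frac{25432}{791698957}\right) = \frac{24770768}{113099851}$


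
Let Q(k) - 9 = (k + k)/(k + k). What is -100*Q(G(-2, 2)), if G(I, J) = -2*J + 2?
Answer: -1000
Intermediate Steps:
G(I, J) = 2 - 2*J
Q(k) = 10 (Q(k) = 9 + (k + k)/(k + k) = 9 + (2*k)/((2*k)) = 9 + (2*k)*(1/(2*k)) = 9 + 1 = 10)
-100*Q(G(-2, 2)) = -100*10 = -1000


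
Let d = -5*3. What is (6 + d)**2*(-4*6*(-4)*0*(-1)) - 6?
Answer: -6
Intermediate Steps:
d = -15
(6 + d)**2*(-4*6*(-4)*0*(-1)) - 6 = (6 - 15)**2*(-4*6*(-4)*0*(-1)) - 6 = (-9)**2*(-(-96)*0*(-1)) - 6 = 81*(-4*0*(-1)) - 6 = 81*(0*(-1)) - 6 = 81*0 - 6 = 0 - 6 = -6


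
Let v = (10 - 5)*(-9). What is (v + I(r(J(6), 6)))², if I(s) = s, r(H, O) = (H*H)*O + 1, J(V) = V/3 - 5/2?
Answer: 7225/4 ≈ 1806.3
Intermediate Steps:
J(V) = -5/2 + V/3 (J(V) = V*(⅓) - 5*½ = V/3 - 5/2 = -5/2 + V/3)
v = -45 (v = 5*(-9) = -45)
r(H, O) = 1 + O*H² (r(H, O) = H²*O + 1 = O*H² + 1 = 1 + O*H²)
(v + I(r(J(6), 6)))² = (-45 + (1 + 6*(-5/2 + (⅓)*6)²))² = (-45 + (1 + 6*(-5/2 + 2)²))² = (-45 + (1 + 6*(-½)²))² = (-45 + (1 + 6*(¼)))² = (-45 + (1 + 3/2))² = (-45 + 5/2)² = (-85/2)² = 7225/4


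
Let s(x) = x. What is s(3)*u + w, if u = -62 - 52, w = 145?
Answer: -197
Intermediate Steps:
u = -114
s(3)*u + w = 3*(-114) + 145 = -342 + 145 = -197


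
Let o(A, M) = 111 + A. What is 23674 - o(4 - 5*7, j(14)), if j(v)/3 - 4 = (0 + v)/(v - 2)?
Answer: 23594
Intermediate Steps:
j(v) = 12 + 3*v/(-2 + v) (j(v) = 12 + 3*((0 + v)/(v - 2)) = 12 + 3*(v/(-2 + v)) = 12 + 3*v/(-2 + v))
23674 - o(4 - 5*7, j(14)) = 23674 - (111 + (4 - 5*7)) = 23674 - (111 + (4 - 35)) = 23674 - (111 - 31) = 23674 - 1*80 = 23674 - 80 = 23594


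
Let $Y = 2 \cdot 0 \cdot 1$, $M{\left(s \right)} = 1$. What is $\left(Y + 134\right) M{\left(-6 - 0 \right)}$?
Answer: $134$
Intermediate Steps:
$Y = 0$ ($Y = 0 \cdot 1 = 0$)
$\left(Y + 134\right) M{\left(-6 - 0 \right)} = \left(0 + 134\right) 1 = 134 \cdot 1 = 134$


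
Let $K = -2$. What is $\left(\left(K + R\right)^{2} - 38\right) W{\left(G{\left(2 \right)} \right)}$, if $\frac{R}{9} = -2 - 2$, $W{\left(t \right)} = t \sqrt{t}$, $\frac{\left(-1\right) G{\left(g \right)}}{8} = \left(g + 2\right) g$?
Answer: $- 719872 i \approx - 7.1987 \cdot 10^{5} i$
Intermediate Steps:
$G{\left(g \right)} = - 8 g \left(2 + g\right)$ ($G{\left(g \right)} = - 8 \left(g + 2\right) g = - 8 \left(2 + g\right) g = - 8 g \left(2 + g\right)$)
$W{\left(t \right)} = t^{\frac{3}{2}}$
$R = -36$ ($R = 9 \left(-2 - 2\right) = 9 \left(-4\right) = -36$)
$\left(\left(K + R\right)^{2} - 38\right) W{\left(G{\left(2 \right)} \right)} = \left(\left(-2 - 36\right)^{2} - 38\right) \left(\left(-8\right) 2 \left(2 + 2\right)\right)^{\frac{3}{2}} = \left(\left(-38\right)^{2} - 38\right) \left(\left(-8\right) 2 \cdot 4\right)^{\frac{3}{2}} = \left(1444 - 38\right) \left(-64\right)^{\frac{3}{2}} = 1406 \left(- 512 i\right) = - 719872 i$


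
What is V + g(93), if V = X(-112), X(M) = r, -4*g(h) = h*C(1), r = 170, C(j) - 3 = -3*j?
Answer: 170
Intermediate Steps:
C(j) = 3 - 3*j
g(h) = 0 (g(h) = -h*(3 - 3*1)/4 = -h*(3 - 3)/4 = -h*0/4 = -¼*0 = 0)
X(M) = 170
V = 170
V + g(93) = 170 + 0 = 170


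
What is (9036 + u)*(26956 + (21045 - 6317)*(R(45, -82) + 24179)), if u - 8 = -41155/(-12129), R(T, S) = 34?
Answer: 3010442309171740/933 ≈ 3.2266e+12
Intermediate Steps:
u = 138187/12129 (u = 8 - 41155/(-12129) = 8 - 41155*(-1/12129) = 8 + 41155/12129 = 138187/12129 ≈ 11.393)
(9036 + u)*(26956 + (21045 - 6317)*(R(45, -82) + 24179)) = (9036 + 138187/12129)*(26956 + (21045 - 6317)*(34 + 24179)) = 109735831*(26956 + 14728*24213)/12129 = 109735831*(26956 + 356609064)/12129 = (109735831/12129)*356636020 = 3010442309171740/933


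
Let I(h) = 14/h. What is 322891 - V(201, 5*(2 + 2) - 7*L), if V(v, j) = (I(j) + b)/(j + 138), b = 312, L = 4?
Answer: 167902079/520 ≈ 3.2289e+5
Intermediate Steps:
V(v, j) = (312 + 14/j)/(138 + j) (V(v, j) = (14/j + 312)/(j + 138) = (312 + 14/j)/(138 + j))
322891 - V(201, 5*(2 + 2) - 7*L) = 322891 - 2*(7 + 156*(5*(2 + 2) - 7*4))/((5*(2 + 2) - 7*4)*(138 + (5*(2 + 2) - 7*4))) = 322891 - 2*(7 + 156*(5*4 - 28))/((5*4 - 28)*(138 + (5*4 - 28))) = 322891 - 2*(7 + 156*(20 - 28))/((20 - 28)*(138 + (20 - 28))) = 322891 - 2*(7 + 156*(-8))/((-8)*(138 - 8)) = 322891 - 2*(-1)*(7 - 1248)/(8*130) = 322891 - 2*(-1)*(-1241)/(8*130) = 322891 - 1*1241/520 = 322891 - 1241/520 = 167902079/520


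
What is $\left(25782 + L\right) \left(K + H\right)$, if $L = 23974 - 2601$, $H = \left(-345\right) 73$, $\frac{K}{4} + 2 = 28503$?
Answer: $4188259945$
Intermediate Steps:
$K = 114004$ ($K = -8 + 4 \cdot 28503 = -8 + 114012 = 114004$)
$H = -25185$
$L = 21373$ ($L = 23974 - 2601 = 21373$)
$\left(25782 + L\right) \left(K + H\right) = \left(25782 + 21373\right) \left(114004 - 25185\right) = 47155 \cdot 88819 = 4188259945$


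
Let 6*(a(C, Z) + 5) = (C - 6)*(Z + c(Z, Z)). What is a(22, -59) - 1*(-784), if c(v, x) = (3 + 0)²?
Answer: 1937/3 ≈ 645.67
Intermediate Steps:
c(v, x) = 9 (c(v, x) = 3² = 9)
a(C, Z) = -5 + (-6 + C)*(9 + Z)/6 (a(C, Z) = -5 + ((C - 6)*(Z + 9))/6 = -5 + ((-6 + C)*(9 + Z))/6 = -5 + (-6 + C)*(9 + Z)/6)
a(22, -59) - 1*(-784) = (-14 - 1*(-59) + (3/2)*22 + (⅙)*22*(-59)) - 1*(-784) = (-14 + 59 + 33 - 649/3) + 784 = -415/3 + 784 = 1937/3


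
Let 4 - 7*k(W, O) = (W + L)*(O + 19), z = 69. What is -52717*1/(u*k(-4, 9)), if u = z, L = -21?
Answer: -369019/48576 ≈ -7.5967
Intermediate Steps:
k(W, O) = 4/7 - (-21 + W)*(19 + O)/7 (k(W, O) = 4/7 - (W - 21)*(O + 19)/7 = 4/7 - (-21 + W)*(19 + O)/7)
u = 69
-52717*1/(u*k(-4, 9)) = -52717*1/(69*(403/7 + 3*9 - 19/7*(-4) - 1/7*9*(-4))) = -52717*1/(69*(403/7 + 27 + 76/7 + 36/7)) = -52717/((704/7)*69) = -52717/48576/7 = -52717*7/48576 = -369019/48576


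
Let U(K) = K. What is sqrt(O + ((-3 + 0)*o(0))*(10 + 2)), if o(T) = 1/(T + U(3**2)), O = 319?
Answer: 3*sqrt(35) ≈ 17.748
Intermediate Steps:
o(T) = 1/(9 + T) (o(T) = 1/(T + 3**2) = 1/(T + 9) = 1/(9 + T))
sqrt(O + ((-3 + 0)*o(0))*(10 + 2)) = sqrt(319 + ((-3 + 0)/(9 + 0))*(10 + 2)) = sqrt(319 - 3/9*12) = sqrt(319 - 3*1/9*12) = sqrt(319 - 1/3*12) = sqrt(319 - 4) = sqrt(315) = 3*sqrt(35)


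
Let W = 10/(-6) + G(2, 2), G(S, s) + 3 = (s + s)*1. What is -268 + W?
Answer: -806/3 ≈ -268.67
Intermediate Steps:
G(S, s) = -3 + 2*s (G(S, s) = -3 + (s + s)*1 = -3 + (2*s)*1 = -3 + 2*s)
W = -⅔ (W = 10/(-6) + (-3 + 2*2) = 10*(-⅙) + (-3 + 4) = -5/3 + 1 = -⅔ ≈ -0.66667)
-268 + W = -268 - ⅔ = -806/3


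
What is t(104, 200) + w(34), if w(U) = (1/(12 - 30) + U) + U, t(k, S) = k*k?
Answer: 195911/18 ≈ 10884.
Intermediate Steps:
t(k, S) = k²
w(U) = -1/18 + 2*U (w(U) = (1/(-18) + U) + U = (-1/18 + U) + U = -1/18 + 2*U)
t(104, 200) + w(34) = 104² + (-1/18 + 2*34) = 10816 + (-1/18 + 68) = 10816 + 1223/18 = 195911/18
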